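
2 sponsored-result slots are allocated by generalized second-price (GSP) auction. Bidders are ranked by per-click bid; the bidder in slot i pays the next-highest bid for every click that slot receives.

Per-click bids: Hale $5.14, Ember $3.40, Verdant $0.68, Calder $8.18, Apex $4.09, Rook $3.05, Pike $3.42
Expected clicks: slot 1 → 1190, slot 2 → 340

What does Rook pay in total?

Rook pays $0.00

Ranked by bid: $8.18 (Calder) > $5.14 (Hale) > $4.09 (Apex) > …
Rook ranks below slot 2 → no slot, pays nothing.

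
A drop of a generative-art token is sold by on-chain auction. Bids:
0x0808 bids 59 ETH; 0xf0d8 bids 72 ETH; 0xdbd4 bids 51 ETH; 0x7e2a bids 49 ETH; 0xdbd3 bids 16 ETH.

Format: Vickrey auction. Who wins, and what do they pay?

Bids in order: 72 (0xf0d8) > 59 (0x0808) > 51 (0xdbd4) > 49 (0x7e2a) > 16 (0xdbd3)
Second-price: 0xf0d8 pays 0x0808's bid of 59 ETH.

0xf0d8 pays 59 ETH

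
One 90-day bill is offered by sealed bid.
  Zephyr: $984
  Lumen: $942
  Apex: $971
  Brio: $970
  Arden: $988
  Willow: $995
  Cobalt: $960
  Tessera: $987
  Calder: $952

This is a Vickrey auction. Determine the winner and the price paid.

Bids in order: 995 (Willow) > 988 (Arden) > 987 (Tessera) > 984 (Zephyr) > 971 (Apex) > 970 (Brio) > …
Second-price: Willow pays Arden's bid of $988.

Willow pays $988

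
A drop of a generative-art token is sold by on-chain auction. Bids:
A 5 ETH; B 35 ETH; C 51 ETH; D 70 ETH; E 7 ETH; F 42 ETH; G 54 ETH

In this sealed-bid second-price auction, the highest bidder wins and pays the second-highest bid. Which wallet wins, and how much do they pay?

D pays 54 ETH

Sealed-bid second-price auction: the highest bidder wins and pays the second-highest bid.
Sorting bids: 70 (D) > 54 (G) > 51 (C) > 42 (F) > 35 (B) > 7 (E) > …
D is highest; pays the second-highest bid, 54 ETH.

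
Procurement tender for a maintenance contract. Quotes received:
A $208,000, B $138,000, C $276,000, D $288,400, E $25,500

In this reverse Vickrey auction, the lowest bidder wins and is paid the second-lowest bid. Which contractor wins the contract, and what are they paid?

E is paid $138,000

Reverse Vickrey auction: the lowest bidder wins and is paid the second-lowest bid.
Sorting bids: 25,500 (E) < 138,000 (B) < 208,000 (A) < 276,000 (C) < 288,400 (D)
Second-price: E is paid B's bid of $138,000.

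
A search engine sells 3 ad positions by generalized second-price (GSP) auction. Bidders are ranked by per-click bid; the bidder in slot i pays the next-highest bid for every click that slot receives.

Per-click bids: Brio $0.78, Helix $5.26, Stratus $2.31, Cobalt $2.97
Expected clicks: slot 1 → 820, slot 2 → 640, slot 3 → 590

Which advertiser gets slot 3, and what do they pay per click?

Stratus; $0.78 per click

Sorting advertisers: $5.26 (Helix) > $2.97 (Cobalt) > $2.31 (Stratus) > $0.78 (Brio)
Slot 3 goes to the third-ranked bidder, Stratus, who pays the next bid down: $0.78/click.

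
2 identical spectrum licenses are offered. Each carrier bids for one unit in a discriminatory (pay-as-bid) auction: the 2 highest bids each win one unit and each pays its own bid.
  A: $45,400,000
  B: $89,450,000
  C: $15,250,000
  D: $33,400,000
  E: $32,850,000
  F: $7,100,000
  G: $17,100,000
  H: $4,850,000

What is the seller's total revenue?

Total revenue: $134,850,000

Ordering the bids: 89,450,000 (B), 45,400,000 (A), 33,400,000 (D), 32,850,000 (E), …
Winners (2 units): B, A.
Total revenue = 89,450,000 + 45,400,000 = $134,850,000.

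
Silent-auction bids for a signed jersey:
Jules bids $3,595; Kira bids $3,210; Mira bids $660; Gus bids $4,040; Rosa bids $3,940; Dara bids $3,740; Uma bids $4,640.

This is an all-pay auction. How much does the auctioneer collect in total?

All-pay auction: the highest bidder wins the item, but every bidder pays their own bid.
Bids in order: 4,640 (Uma) > 4,040 (Gus) > 3,940 (Rosa) > 3,740 (Dara) > 3,595 (Jules) > 3,210 (Kira) > …
Every bidder forfeits their bid regardless of winning.
Revenue = 3,595 + 3,210 + 660 + 4,040 + 3,940 + 3,740 + 4,640 = $23,825.

Total revenue: $23,825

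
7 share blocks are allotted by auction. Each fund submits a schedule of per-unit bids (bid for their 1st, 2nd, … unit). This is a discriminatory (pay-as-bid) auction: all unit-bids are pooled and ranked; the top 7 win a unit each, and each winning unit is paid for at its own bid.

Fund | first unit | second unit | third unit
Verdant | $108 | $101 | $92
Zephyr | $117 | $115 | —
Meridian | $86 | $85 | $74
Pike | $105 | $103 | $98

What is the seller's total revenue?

Merging the schedules and taking the best 7: 117 (Zephyr-1), 115 (Zephyr-2), 108 (Verdant-1), 105 (Pike-1), 103 (Pike-2), 101 (Verdant-2), 98 (Pike-3)
Next rejected bid: $92 (not a price — pay-as-bid).
Each winning unit pays its own bid.
Revenue = 117 + 115 + 108 + 105 + 103 + 101 + 98 = $747.

Total revenue: $747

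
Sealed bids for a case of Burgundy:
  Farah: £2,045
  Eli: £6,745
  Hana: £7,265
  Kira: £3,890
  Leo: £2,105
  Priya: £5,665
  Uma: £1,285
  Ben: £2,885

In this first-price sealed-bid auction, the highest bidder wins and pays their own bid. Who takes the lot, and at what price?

Hana pays £7,265

Sorting bids: 7,265 (Hana) > 6,745 (Eli) > 5,665 (Priya) > 3,890 (Kira) > 2,885 (Ben) > 2,105 (Leo) > …
First-price: Hana pays what they bid, £7,265.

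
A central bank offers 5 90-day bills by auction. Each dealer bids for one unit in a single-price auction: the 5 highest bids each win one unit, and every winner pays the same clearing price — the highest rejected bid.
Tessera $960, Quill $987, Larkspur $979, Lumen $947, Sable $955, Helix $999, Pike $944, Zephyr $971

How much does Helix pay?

Helix pays $955

Ordering the bids: 999 (Helix), 987 (Quill), 979 (Larkspur), 971 (Zephyr), 960 (Tessera), 955 (Sable), 947 (Lumen), …
Top 5: Helix, Quill, Larkspur, Zephyr, Tessera.
Highest unsuccessful bid: $955 → clearing price.
Helix wins → pays $955.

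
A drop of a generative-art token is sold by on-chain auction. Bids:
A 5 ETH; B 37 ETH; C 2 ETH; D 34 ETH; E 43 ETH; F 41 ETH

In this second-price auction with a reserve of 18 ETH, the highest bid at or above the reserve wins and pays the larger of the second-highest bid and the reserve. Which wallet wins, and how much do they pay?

Bids ranked: 43 (E) > 41 (F) > 37 (B) > 34 (D) > 5 (A) > 2 (C)
E has the top bid at or above the reserve (43 ETH).
Second-highest bid 41 ETH exceeds the reserve 18 ETH → payment 41 ETH.

E pays 41 ETH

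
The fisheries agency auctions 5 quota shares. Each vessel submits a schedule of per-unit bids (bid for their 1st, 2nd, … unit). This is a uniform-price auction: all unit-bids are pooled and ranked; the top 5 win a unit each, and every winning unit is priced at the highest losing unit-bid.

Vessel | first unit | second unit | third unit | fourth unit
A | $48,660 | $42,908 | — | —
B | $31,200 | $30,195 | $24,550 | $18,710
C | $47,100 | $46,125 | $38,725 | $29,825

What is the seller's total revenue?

Total revenue: $156,000

All unit-bids, highest first — top 5: 48,660 (A-1), 47,100 (C-1), 46,125 (C-2), 42,908 (A-2), 38,725 (C-3)
The (k+1)-th unit-bid is $31,200.
Allocation: A 2, C 3. Every unit priced at $31,200.
Revenue = 5 × 31,200 = $156,000.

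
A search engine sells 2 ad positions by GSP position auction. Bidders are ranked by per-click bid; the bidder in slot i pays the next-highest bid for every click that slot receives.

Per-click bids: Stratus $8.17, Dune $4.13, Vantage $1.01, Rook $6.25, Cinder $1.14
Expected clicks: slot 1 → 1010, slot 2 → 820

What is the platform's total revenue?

Per-click bids in order: $8.17 (Stratus) > $6.25 (Rook) > $4.13 (Dune) > …
Slot 1: Stratus pays $6.25 × 1010 = $6312.50
Slot 2: Rook pays $4.13 × 820 = $3386.60
Total = $9699.10

Total revenue: $9699.10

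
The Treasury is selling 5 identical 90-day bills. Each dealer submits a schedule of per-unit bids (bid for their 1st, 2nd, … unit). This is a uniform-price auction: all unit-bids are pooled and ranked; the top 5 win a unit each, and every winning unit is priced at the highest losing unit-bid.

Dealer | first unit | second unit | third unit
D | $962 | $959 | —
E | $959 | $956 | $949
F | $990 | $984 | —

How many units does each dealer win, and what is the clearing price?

All unit-bids, highest first — top 5: 990 (F-1), 984 (F-2), 962 (D-1), 959 (D-2), 959 (E-1)
The (k+1)-th unit-bid is $956.
Allocation: D 2, E 1, F 2.

D 2, E 1, F 2; clearing price $956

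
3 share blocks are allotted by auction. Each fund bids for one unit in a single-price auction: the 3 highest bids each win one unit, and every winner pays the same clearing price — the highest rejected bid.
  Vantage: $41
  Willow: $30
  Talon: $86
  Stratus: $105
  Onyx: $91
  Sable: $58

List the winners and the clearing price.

Sorting: 105 (Stratus), 91 (Onyx), 86 (Talon), 58 (Sable), 41 (Vantage), …
Top 3: Stratus, Onyx, Talon.
Highest unsuccessful bid: $58 → clearing price.

Stratus, Onyx, Talon; each pays $58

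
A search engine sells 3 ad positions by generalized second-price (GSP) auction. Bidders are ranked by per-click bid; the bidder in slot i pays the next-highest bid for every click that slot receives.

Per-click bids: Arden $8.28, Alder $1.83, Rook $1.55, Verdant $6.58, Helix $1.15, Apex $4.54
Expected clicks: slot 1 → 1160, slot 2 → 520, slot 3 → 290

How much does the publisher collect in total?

Sorting advertisers: $8.28 (Arden) > $6.58 (Verdant) > $4.54 (Apex) > $1.83 (Alder) > …
Slot 1: Arden pays $6.58 × 1160 = $7632.80
Slot 2: Verdant pays $4.54 × 520 = $2360.80
Slot 3: Apex pays $1.83 × 290 = $530.70
Total = $10524.30

Total revenue: $10524.30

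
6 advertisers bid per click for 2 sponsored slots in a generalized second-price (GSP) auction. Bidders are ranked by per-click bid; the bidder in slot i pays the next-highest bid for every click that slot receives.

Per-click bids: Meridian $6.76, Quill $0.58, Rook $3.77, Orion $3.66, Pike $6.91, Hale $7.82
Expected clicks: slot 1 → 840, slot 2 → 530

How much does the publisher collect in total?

Total revenue: $9387.20

Ranked by bid: $7.82 (Hale) > $6.91 (Pike) > $6.76 (Meridian) > …
Slot 1: Hale pays $6.91 × 840 = $5804.40
Slot 2: Pike pays $6.76 × 530 = $3582.80
Total = $9387.20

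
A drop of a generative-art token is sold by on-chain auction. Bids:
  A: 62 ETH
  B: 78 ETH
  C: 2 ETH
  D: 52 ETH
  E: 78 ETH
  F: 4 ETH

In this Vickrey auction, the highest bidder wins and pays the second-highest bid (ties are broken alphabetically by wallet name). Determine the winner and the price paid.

Sorting bids: 78 (B) > 78 (E) > 62 (A) > 52 (D) > 4 (F) > 2 (C)
Tie at 78 ETH → B wins by tie-break.
Second-price: B pays E's bid of 78 ETH.

B pays 78 ETH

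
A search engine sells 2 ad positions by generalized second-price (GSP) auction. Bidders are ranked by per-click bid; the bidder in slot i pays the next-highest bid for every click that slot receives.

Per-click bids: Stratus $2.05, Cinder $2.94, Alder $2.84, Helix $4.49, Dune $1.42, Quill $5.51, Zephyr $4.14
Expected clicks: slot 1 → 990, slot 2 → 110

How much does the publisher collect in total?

Total revenue: $4900.50

Sorting advertisers: $5.51 (Quill) > $4.49 (Helix) > $4.14 (Zephyr) > …
Slot 1: Quill pays $4.49 × 990 = $4445.10
Slot 2: Helix pays $4.14 × 110 = $455.40
Total = $4900.50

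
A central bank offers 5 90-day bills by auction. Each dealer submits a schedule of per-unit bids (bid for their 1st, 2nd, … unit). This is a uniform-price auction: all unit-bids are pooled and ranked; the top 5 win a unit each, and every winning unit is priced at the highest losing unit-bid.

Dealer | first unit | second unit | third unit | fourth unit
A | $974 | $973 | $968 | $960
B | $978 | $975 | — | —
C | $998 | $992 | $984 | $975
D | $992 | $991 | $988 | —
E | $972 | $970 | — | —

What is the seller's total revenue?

Merging the schedules and taking the best 5: 998 (C-1), 992 (C-2), 992 (D-1), 991 (D-2), 988 (D-3)
Highest rejected unit-bid = $984.
Allocation: C 2, D 3. Every unit priced at $984.
Revenue = 5 × 984 = $4,920.

Total revenue: $4,920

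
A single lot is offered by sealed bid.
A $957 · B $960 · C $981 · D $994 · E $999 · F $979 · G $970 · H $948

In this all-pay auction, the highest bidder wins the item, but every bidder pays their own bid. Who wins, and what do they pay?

E pays $999

All-pay auction: the highest bidder wins the item, but every bidder pays their own bid.
Bids in order: 999 (E) > 994 (D) > 981 (C) > 979 (F) > 970 (G) > 960 (B) > …
E is highest and takes the item; every bidder forfeits their bid.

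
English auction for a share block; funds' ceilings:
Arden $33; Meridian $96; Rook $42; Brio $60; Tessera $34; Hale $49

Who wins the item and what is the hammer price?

Meridian wins at $60

Ascending (English) auction: the price rises until one bidder remains; the winner pays the price at which the last rival dropped out.
Limits ranked: 96 (Meridian) > 60 (Brio) > 49 (Hale) > 42 (Rook) > 34 (Tessera) > 33 (Arden)
Bidding ends when Brio exits at $60; Meridian takes it.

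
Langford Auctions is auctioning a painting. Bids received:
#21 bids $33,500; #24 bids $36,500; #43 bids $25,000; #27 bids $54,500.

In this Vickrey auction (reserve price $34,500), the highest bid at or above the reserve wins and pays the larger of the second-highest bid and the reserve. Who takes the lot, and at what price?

#27 pays $36,500

Bids in order: 54,500 (#27) > 36,500 (#24) > 33,500 (#21) > 25,000 (#43)
Highest eligible bid: #27 at $54,500.
max(second-highest $36,500, reserve $34,500) = $36,500; the reserve does not bind.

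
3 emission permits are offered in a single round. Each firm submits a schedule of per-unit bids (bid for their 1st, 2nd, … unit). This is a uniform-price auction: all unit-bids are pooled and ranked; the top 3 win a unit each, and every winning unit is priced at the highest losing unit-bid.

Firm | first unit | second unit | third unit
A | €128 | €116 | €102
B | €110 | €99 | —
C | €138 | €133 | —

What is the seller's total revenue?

Total revenue: €348

Pooled unit-bids ranked (top 3): 138 (C-1), 133 (C-2), 128 (A-1)
First bid not allocated: €116.
Allocation: A 1, C 2. Every unit priced at €116.
Revenue = 3 × 116 = €348.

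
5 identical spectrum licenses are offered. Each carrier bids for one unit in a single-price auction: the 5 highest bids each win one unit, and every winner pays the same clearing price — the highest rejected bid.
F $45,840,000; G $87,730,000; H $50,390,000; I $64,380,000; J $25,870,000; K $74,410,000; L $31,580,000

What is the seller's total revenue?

Total revenue: $157,900,000

Bids ranked high→low: 87,730,000 (G), 74,410,000 (K), 64,380,000 (I), 50,390,000 (H), 45,840,000 (F), 31,580,000 (L), 25,870,000 (J)
Winners (5 units): G, K, I, H, F.
Clearing price = highest rejected bid = $31,580,000.
Total revenue = 5 × $31,580,000 = $157,900,000.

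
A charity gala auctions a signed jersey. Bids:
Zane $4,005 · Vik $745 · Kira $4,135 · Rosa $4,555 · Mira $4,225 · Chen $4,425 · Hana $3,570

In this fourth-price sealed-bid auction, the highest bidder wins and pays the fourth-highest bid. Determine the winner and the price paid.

Rosa pays $4,135

Rule: the highest bidder wins and pays the fourth-highest bid.
Sorting bids: 4,555 (Rosa) > 4,425 (Chen) > 4,225 (Mira) > 4,135 (Kira) > 4,005 (Zane) > 3,570 (Hana) > …
Rosa is highest; pays the fourth-highest bid, $4,135.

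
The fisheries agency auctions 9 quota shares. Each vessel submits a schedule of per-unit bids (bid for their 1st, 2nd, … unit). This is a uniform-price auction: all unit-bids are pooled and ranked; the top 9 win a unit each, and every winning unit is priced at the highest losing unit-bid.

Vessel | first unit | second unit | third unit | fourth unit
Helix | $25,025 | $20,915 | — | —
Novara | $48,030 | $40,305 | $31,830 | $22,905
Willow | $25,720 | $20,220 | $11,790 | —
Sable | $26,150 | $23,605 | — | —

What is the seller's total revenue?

Pooled unit-bids ranked (top 9): 48,030 (Novara-1), 40,305 (Novara-2), 31,830 (Novara-3), 26,150 (Sable-1), 25,720 (Willow-1), 25,025 (Helix-1), 23,605 (Sable-2), 22,905 (Novara-4), 20,915 (Helix-2)
Highest rejected unit-bid = $20,220.
Allocation: Helix 2, Novara 4, Sable 2, Willow 1. Every unit priced at $20,220.
Revenue = 9 × 20,220 = $181,980.

Total revenue: $181,980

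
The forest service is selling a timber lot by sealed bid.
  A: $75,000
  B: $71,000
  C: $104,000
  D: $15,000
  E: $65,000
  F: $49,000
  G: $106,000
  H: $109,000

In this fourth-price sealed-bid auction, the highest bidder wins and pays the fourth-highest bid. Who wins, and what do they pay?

Fourth-price sealed-bid auction: the highest bidder wins and pays the fourth-highest bid.
Bids in order: 109,000 (H) > 106,000 (G) > 104,000 (C) > 75,000 (A) > 71,000 (B) > 65,000 (E) > …
H wins; payment is bid #4 in the ranking = $75,000.

H pays $75,000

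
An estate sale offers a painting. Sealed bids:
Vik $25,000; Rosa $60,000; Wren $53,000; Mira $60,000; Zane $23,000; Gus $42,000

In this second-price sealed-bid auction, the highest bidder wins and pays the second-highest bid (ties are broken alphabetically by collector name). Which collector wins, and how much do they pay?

Mira pays $60,000

Sorting bids: 60,000 (Mira) > 60,000 (Rosa) > 53,000 (Wren) > 42,000 (Gus) > 25,000 (Vik) > 23,000 (Zane)
Mira and Rosa tie at $60,000; tie-break gives it to Mira.
Mira wins with the highest bid; price is set by the runner-up at $60,000.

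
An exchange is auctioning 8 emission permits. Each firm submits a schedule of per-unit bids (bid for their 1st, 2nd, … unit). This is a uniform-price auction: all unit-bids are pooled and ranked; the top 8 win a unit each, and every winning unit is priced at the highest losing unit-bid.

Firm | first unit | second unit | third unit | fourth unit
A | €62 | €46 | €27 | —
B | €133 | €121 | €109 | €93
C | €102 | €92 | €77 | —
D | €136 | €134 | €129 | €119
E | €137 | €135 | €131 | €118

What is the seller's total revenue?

Merging the schedules and taking the best 8: 137 (E-1), 136 (D-1), 135 (E-2), 134 (D-2), 133 (B-1), 131 (E-3), 129 (D-3), 121 (B-2)
First bid not allocated: €119.
Allocation: B 2, D 3, E 3. Every unit priced at €119.
Revenue = 8 × 119 = €952.

Total revenue: €952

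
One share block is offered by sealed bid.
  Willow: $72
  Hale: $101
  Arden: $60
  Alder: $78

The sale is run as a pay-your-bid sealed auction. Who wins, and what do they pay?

Hale pays $101

Rule: the highest bidder wins and pays their own bid.
Bids ranked: 101 (Hale) > 78 (Alder) > 72 (Willow) > 60 (Arden)
Hale has the highest bid and pays exactly that: $101.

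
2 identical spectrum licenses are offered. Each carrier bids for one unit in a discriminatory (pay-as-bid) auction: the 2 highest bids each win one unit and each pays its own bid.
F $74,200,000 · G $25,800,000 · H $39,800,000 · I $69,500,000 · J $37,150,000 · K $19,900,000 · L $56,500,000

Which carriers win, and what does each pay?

Ordering the bids: 74,200,000 (F), 69,500,000 (I), 56,500,000 (L), 39,800,000 (H), …
The 2 highest are F, I.
Each winner pays its own bid: F $74,200,000, I $69,500,000.

F $74,200,000, I $69,500,000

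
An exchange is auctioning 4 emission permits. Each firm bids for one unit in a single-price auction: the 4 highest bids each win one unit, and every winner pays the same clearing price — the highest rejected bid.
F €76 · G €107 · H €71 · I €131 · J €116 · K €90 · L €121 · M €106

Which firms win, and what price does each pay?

Bids ranked high→low: 131 (I), 121 (L), 116 (J), 107 (G), 106 (M), 90 (K), …
Winners (4 units): I, L, J, G.
Highest unsuccessful bid: €106 → clearing price.

I, L, J, G; each pays €106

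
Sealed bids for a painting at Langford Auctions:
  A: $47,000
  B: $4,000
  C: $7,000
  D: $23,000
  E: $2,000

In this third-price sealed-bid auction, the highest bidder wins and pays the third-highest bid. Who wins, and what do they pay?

A pays $7,000

Third-price sealed-bid auction: the highest bidder wins and pays the third-highest bid.
Sorting bids: 47,000 (A) > 23,000 (D) > 7,000 (C) > 4,000 (B) > 2,000 (E)
A wins; payment is bid #3 in the ranking = $7,000.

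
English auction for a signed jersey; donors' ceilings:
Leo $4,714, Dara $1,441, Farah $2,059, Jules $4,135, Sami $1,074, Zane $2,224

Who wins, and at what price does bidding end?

Sorting limits: 4,714 (Leo) > 4,135 (Jules) > 2,224 (Zane) > 2,059 (Farah) > 1,441 (Dara) > 1,074 (Sami)
Bidding ends when Jules exits at $4,135; Leo takes it.

Leo wins at $4,135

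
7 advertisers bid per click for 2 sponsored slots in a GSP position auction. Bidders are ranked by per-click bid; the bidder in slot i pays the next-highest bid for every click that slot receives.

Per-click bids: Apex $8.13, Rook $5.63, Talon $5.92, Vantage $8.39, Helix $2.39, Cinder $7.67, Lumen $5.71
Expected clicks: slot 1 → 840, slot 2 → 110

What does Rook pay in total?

Rook pays $0.00

Sorting advertisers: $8.39 (Vantage) > $8.13 (Apex) > $7.67 (Cinder) > …
Rook ranks below slot 2 → no slot, pays nothing.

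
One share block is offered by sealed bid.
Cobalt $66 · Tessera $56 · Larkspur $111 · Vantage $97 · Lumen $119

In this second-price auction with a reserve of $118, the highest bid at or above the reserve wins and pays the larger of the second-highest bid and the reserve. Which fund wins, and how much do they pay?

Lumen pays $118

Sorting bids: 119 (Lumen) > 111 (Larkspur) > 97 (Vantage) > 66 (Cobalt) > 56 (Tessera)
Lumen has the top bid at or above the reserve ($119).
Second-highest bid $111 is below the reserve $118, so the reserve binds → payment $118.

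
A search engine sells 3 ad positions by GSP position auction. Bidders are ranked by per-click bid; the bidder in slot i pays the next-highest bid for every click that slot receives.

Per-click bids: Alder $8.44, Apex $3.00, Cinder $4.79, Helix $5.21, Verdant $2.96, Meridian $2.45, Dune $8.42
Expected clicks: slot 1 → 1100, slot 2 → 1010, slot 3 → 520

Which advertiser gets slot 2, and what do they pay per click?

Per-click bids in order: $8.44 (Alder) > $8.42 (Dune) > $5.21 (Helix) > $4.79 (Cinder) > …
Slot 2 goes to the second-ranked bidder, Dune, who pays the next bid down: $5.21/click.

Dune; $5.21 per click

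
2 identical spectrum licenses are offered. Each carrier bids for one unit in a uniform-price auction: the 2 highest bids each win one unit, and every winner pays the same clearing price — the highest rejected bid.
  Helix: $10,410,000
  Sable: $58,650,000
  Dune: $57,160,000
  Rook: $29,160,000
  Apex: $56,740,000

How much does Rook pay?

Rook pays $0

Ordering the bids: 58,650,000 (Sable), 57,160,000 (Dune), 56,740,000 (Apex), 29,160,000 (Rook), …
The 2 highest are Sable, Dune.
Clearing price = highest rejected bid = $56,740,000.
Rook does not win → pays $0.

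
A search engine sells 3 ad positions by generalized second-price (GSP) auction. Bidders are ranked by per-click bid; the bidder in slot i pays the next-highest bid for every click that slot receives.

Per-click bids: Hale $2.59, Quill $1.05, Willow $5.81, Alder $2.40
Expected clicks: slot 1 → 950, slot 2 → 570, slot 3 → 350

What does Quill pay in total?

Quill pays $0.00

Sorting advertisers: $5.81 (Willow) > $2.59 (Hale) > $2.40 (Alder) > $1.05 (Quill)
Quill ranks below slot 3 → no slot, pays nothing.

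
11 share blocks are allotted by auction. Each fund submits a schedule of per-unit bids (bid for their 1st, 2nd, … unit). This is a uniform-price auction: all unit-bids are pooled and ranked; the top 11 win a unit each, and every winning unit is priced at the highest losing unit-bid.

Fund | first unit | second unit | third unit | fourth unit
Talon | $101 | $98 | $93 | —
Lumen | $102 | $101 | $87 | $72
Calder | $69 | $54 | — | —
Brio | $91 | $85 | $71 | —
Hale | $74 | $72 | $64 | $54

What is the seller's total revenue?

Total revenue: $781

All unit-bids, highest first — top 11: 102 (Lumen-1), 101 (Talon-1), 101 (Lumen-2), 98 (Talon-2), 93 (Talon-3), 91 (Brio-1), 87 (Lumen-3), 85 (Brio-2), 74 (Hale-1), 72 (Lumen-4), 72 (Hale-2)
The (k+1)-th unit-bid is $71.
Allocation: Brio 2, Hale 2, Lumen 4, Talon 3. Every unit priced at $71.
Revenue = 11 × 71 = $781.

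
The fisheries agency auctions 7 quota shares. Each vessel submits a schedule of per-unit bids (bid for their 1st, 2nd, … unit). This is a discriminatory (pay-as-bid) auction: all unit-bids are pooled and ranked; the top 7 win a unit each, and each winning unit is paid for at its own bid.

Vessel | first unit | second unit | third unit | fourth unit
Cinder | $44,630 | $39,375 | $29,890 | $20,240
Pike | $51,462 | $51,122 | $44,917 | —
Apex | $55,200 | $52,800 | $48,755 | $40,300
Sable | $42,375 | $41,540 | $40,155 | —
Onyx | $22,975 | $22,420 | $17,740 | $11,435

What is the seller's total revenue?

Total revenue: $348,886

All unit-bids, highest first — top 7: 55,200 (Apex-1), 52,800 (Apex-2), 51,462 (Pike-1), 51,122 (Pike-2), 48,755 (Apex-3), 44,917 (Pike-3), 44,630 (Cinder-1)
Next rejected bid: $42,375 (not a price — pay-as-bid).
Each winning unit pays its own bid.
Revenue = 55,200 + 52,800 + 51,462 + 51,122 + 48,755 + 44,917 + 44,630 = $348,886.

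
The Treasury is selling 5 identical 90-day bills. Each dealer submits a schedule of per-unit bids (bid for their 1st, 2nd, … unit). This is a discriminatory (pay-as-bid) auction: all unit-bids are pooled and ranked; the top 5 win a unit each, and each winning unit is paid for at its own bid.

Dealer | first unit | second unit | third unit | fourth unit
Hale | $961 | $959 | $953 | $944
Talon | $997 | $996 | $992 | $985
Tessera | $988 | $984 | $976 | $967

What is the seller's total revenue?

Total revenue: $4,958

Merging the schedules and taking the best 5: 997 (Talon-1), 996 (Talon-2), 992 (Talon-3), 988 (Tessera-1), 985 (Talon-4)
Next rejected bid: $984 (not a price — pay-as-bid).
Each winning unit pays its own bid.
Revenue = 997 + 996 + 992 + 988 + 985 = $4,958.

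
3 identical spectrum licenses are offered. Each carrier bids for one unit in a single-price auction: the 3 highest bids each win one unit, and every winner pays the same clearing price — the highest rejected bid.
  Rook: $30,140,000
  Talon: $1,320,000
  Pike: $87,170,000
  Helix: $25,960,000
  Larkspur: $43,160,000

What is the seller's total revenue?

Total revenue: $77,880,000

Bids ranked high→low: 87,170,000 (Pike), 43,160,000 (Larkspur), 30,140,000 (Rook), 25,960,000 (Helix), 1,320,000 (Talon)
The 3 highest are Pike, Larkspur, Rook.
Highest unsuccessful bid: $25,960,000 → clearing price.
Total revenue = 3 × $25,960,000 = $77,880,000.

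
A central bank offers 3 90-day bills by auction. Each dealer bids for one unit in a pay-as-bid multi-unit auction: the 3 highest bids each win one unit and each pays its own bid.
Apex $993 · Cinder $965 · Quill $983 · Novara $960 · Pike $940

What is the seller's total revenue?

Ordering the bids: 993 (Apex), 983 (Quill), 965 (Cinder), 960 (Novara), 940 (Pike)
Top 3: Apex, Quill, Cinder.
Total revenue = 993 + 983 + 965 = $2,941.

Total revenue: $2,941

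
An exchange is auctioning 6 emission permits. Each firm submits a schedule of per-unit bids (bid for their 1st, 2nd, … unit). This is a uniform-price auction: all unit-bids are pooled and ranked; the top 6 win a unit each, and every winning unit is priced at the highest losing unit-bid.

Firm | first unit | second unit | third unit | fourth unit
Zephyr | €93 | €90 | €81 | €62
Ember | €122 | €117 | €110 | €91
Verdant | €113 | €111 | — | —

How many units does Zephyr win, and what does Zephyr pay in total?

Zephyr: 1 unit, pays €91

All unit-bids, highest first — top 6: 122 (Ember-1), 117 (Ember-2), 113 (Verdant-1), 111 (Verdant-2), 110 (Ember-3), 93 (Zephyr-1)
The (k+1)-th unit-bid is €91.
Zephyr wins 1 unit(s) at €91 each.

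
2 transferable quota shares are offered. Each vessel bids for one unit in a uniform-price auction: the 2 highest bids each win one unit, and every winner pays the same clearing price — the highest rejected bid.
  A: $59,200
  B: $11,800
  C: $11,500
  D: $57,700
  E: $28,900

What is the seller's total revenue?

Total revenue: $57,800

Ordering the bids: 59,200 (A), 57,700 (D), 28,900 (E), 11,800 (B), …
The 2 highest are A, D.
First losing bid is E's $28,900, which sets the uniform price.
Total revenue = 2 × $28,900 = $57,800.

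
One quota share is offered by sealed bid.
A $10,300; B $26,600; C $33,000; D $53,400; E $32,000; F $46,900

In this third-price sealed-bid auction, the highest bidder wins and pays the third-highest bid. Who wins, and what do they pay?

Sorting bids: 53,400 (D) > 46,900 (F) > 33,000 (C) > 32,000 (E) > 26,600 (B) > 10,300 (A)
D is highest; pays the third-highest bid, $33,000.

D pays $33,000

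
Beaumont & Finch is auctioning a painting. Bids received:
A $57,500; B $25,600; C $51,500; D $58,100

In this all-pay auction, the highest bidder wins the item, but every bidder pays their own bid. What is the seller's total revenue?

Total revenue: $192,700

All-pay auction: the highest bidder wins the item, but every bidder pays their own bid.
Bids ranked: 58,100 (D) > 57,500 (A) > 51,500 (C) > 25,600 (B)
D wins with the top bid; all bids are sunk regardless.
Every bidder forfeits their bid regardless of winning.
Revenue = 57,500 + 25,600 + 51,500 + 58,100 = $192,700.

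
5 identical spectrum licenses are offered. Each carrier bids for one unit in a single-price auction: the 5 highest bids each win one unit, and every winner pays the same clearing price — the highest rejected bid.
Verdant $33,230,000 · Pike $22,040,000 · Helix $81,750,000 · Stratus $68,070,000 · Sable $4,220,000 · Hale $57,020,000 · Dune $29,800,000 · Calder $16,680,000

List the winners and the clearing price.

Bids ranked high→low: 81,750,000 (Helix), 68,070,000 (Stratus), 57,020,000 (Hale), 33,230,000 (Verdant), 29,800,000 (Dune), 22,040,000 (Pike), 16,680,000 (Calder), …
Top 5: Helix, Stratus, Hale, Verdant, Dune.
Clearing price = highest rejected bid = $22,040,000.

Helix, Stratus, Hale, Verdant, Dune; each pays $22,040,000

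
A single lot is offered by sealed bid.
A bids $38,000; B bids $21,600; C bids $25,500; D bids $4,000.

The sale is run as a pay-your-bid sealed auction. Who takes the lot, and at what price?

A pays $38,000

Bids in order: 38,000 (A) > 25,500 (C) > 21,600 (B) > 4,000 (D)
First-price: A pays what they bid, $38,000.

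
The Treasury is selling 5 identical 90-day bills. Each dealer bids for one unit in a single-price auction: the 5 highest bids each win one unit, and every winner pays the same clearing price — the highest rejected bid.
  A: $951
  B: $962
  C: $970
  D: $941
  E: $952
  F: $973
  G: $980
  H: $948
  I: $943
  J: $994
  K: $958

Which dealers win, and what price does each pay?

Bids ranked high→low: 994 (J), 980 (G), 973 (F), 970 (C), 962 (B), 958 (K), 952 (E), …
The 5 highest are J, G, F, C, B.
First losing bid is K's $958, which sets the uniform price.

J, G, F, C, B; each pays $958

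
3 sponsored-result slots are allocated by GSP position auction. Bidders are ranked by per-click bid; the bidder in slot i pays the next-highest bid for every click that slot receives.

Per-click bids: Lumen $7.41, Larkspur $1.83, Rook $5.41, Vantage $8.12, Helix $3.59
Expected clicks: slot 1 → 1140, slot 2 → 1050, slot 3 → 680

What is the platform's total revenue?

Per-click bids in order: $8.12 (Vantage) > $7.41 (Lumen) > $5.41 (Rook) > $3.59 (Helix) > …
Slot 1: Vantage pays $7.41 × 1140 = $8447.40
Slot 2: Lumen pays $5.41 × 1050 = $5680.50
Slot 3: Rook pays $3.59 × 680 = $2441.20
Total = $16569.10

Total revenue: $16569.10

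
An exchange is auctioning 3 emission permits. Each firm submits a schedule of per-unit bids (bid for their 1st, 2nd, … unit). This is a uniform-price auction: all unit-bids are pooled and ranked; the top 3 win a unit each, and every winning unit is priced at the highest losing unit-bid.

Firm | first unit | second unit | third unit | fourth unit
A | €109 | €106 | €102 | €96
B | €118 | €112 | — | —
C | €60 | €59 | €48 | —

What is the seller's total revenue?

Pooled unit-bids ranked (top 3): 118 (B-1), 112 (B-2), 109 (A-1)
Highest rejected unit-bid = €106.
Allocation: A 1, B 2. Every unit priced at €106.
Revenue = 3 × 106 = €318.

Total revenue: €318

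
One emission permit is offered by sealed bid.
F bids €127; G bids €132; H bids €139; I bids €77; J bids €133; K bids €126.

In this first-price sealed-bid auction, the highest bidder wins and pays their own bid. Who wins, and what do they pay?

H pays €139

First-price sealed-bid auction: the highest bidder wins and pays their own bid.
Bids ranked: 139 (H) > 133 (J) > 132 (G) > 127 (F) > 126 (K) > 77 (I)
First-price: H pays what they bid, €139.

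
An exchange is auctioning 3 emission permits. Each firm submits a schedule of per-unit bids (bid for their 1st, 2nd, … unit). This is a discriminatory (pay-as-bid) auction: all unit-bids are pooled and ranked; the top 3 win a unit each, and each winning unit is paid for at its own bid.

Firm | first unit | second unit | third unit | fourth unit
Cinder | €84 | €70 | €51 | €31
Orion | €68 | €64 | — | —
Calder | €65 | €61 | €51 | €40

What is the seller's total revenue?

Total revenue: €222

Pooled unit-bids ranked (top 3): 84 (Cinder-1), 70 (Cinder-2), 68 (Orion-1)
Next rejected bid: €65 (not a price — pay-as-bid).
Each winning unit pays its own bid.
Revenue = 84 + 70 + 68 = €222.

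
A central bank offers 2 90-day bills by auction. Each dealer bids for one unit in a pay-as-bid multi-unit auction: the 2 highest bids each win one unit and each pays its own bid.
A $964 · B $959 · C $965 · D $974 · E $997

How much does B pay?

Ordering the bids: 997 (E), 974 (D), 965 (C), 964 (A), …
The 2 highest are E, D.
B does not win → $0.

B pays $0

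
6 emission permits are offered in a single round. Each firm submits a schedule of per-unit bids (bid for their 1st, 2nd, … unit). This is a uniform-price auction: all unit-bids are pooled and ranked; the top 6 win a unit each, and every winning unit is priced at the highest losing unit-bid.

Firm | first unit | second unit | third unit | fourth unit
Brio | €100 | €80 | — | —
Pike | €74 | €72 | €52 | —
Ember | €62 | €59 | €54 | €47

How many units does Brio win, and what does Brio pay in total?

Brio: 2 units, pays €108

Pooled unit-bids ranked (top 6): 100 (Brio-1), 80 (Brio-2), 74 (Pike-1), 72 (Pike-2), 62 (Ember-1), 59 (Ember-2)
Highest rejected unit-bid = €54.
Brio wins 2 unit(s) at €54 each.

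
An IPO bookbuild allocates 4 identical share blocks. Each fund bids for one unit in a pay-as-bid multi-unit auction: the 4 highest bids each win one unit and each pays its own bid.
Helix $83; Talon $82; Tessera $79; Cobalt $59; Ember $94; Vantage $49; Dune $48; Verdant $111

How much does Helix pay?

Helix pays $83

Bids ranked high→low: 111 (Verdant), 94 (Ember), 83 (Helix), 82 (Talon), 79 (Tessera), 59 (Cobalt), …
The 4 highest are Verdant, Ember, Helix, Talon.
Helix wins → own bid $83.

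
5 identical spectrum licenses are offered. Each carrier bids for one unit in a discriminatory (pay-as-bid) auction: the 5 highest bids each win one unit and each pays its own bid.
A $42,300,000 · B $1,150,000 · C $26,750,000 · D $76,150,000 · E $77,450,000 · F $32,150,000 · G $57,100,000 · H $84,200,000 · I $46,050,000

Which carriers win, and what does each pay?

Ordering the bids: 84,200,000 (H), 77,450,000 (E), 76,150,000 (D), 57,100,000 (G), 46,050,000 (I), 42,300,000 (A), 32,150,000 (F), …
The 5 highest are H, E, D, G, I.
Each winner pays its own bid: H $84,200,000, E $77,450,000, D $76,150,000, G $57,100,000, I $46,050,000.

H $84,200,000, E $77,450,000, D $76,150,000, G $57,100,000, I $46,050,000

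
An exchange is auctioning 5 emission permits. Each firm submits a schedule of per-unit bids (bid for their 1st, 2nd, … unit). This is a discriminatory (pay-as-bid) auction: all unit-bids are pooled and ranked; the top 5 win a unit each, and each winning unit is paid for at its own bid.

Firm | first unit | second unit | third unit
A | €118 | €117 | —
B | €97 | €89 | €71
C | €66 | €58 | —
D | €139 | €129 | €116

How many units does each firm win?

Pooled unit-bids ranked (top 5): 139 (D-1), 129 (D-2), 118 (A-1), 117 (A-2), 116 (D-3)
Next rejected bid: €97 (not a price — pay-as-bid).
Allocation: A 2, D 3.

A 2, D 3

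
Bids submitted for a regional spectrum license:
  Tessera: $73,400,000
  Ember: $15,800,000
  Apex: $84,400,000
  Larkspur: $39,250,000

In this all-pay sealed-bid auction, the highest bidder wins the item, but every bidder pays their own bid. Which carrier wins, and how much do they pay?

Apex pays $84,400,000

Sorting bids: 84,400,000 (Apex) > 73,400,000 (Tessera) > 39,250,000 (Larkspur) > 15,800,000 (Ember)
Apex is highest and takes the item; every bidder forfeits their bid.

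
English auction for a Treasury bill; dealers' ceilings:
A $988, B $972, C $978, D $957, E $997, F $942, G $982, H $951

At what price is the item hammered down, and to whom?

Sorting limits: 997 (E) > 988 (A) > 982 (G) > 978 (C) > 972 (B) > 957 (D) > …
A is the last rival to drop out, at $988; E remains and wins at that price.

E wins at $988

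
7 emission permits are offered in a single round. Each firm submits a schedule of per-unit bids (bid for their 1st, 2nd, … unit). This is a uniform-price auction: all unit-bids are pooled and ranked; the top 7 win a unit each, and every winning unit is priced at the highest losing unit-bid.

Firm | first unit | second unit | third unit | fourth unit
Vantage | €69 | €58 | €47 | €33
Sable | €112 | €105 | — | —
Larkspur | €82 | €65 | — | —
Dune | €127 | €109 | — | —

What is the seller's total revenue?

Total revenue: €406

Pooled unit-bids ranked (top 7): 127 (Dune-1), 112 (Sable-1), 109 (Dune-2), 105 (Sable-2), 82 (Larkspur-1), 69 (Vantage-1), 65 (Larkspur-2)
First bid not allocated: €58.
Allocation: Dune 2, Larkspur 2, Sable 2, Vantage 1. Every unit priced at €58.
Revenue = 7 × 58 = €406.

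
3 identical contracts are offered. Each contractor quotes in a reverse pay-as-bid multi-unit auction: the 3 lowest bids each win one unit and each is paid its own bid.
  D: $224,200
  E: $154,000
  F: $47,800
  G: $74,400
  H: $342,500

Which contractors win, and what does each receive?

F $47,800, G $74,400, E $154,000

Ordering the bids: 47,800 (F), 74,400 (G), 154,000 (E), 224,200 (D), 342,500 (H)
The 3 lowest are F, G, E.
Each winner is paid its own bid: F $47,800, G $74,400, E $154,000.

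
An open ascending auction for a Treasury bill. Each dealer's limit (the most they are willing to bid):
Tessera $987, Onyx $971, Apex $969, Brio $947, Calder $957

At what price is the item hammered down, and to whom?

Tessera wins at $971

Sorting limits: 987 (Tessera) > 971 (Onyx) > 969 (Apex) > 957 (Calder) > 947 (Brio)
Bidding ends when Onyx exits at $971; Tessera takes it.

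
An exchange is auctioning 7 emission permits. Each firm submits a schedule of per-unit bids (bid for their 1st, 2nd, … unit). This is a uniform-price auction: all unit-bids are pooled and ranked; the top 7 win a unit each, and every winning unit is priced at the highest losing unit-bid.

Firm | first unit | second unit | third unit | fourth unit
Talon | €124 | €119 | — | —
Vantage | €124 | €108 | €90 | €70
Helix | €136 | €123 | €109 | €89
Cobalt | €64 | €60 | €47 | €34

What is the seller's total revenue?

Total revenue: €630

Pooled unit-bids ranked (top 7): 136 (Helix-1), 124 (Talon-1), 124 (Vantage-1), 123 (Helix-2), 119 (Talon-2), 109 (Helix-3), 108 (Vantage-2)
Highest rejected unit-bid = €90.
Allocation: Helix 3, Talon 2, Vantage 2. Every unit priced at €90.
Revenue = 7 × 90 = €630.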